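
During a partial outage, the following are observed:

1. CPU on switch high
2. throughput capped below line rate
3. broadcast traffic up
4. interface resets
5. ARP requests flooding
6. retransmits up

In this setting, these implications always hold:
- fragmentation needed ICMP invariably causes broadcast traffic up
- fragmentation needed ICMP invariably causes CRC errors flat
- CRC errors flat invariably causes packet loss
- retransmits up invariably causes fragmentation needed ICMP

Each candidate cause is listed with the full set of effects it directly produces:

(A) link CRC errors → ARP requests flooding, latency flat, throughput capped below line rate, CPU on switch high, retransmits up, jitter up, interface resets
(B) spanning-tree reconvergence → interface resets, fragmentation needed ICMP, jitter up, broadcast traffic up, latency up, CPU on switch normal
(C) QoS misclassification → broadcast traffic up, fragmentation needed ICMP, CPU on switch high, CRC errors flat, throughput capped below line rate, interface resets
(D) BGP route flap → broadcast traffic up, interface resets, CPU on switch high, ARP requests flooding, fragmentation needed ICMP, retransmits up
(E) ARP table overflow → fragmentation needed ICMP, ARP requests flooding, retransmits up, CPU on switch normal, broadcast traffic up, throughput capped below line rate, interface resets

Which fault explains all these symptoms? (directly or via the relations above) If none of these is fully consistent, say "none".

Testing each hypothesis:
(A) link CRC errors — accounts for every observation (broadcast traffic up by retransmits up → fragmentation needed ICMP → broadcast traffic up)
(B) spanning-tree reconvergence — CPU on switch high NO; throughput capped below line rate NO; broadcast traffic up yes; interface resets yes; ARP requests flooding NO; retransmits up NO
(C) QoS misclassification — CPU on switch high yes; throughput capped below line rate yes; broadcast traffic up yes; interface resets yes; ARP requests flooding NO; retransmits up NO
(D) BGP route flap — does not account for throughput capped below line rate
(E) ARP table overflow — CPU on switch high NO; throughput capped below line rate yes; broadcast traffic up yes; interface resets yes; ARP requests flooding yes; retransmits up yes
(A) is the only candidate with no mismatches.

A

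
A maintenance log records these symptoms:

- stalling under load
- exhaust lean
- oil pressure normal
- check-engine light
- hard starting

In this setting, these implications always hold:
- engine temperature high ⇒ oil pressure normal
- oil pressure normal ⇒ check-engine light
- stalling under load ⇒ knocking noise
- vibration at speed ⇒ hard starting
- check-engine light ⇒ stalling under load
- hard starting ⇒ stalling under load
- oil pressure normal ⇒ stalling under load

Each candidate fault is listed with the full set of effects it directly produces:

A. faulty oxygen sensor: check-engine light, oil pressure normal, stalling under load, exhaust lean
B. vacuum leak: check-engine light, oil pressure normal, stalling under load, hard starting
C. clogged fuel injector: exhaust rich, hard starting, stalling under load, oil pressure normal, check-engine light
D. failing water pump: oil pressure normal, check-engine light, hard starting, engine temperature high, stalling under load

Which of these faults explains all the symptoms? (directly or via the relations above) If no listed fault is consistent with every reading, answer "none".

none

Per-candidate check:
(A) faulty oxygen sensor — does not account for hard starting
(B) vacuum leak — stalling under load match; exhaust lean miss; oil pressure normal match; check-engine light match; hard starting match
(C) clogged fuel injector — fails on exhaust lean (predicts exhaust rich, not exhaust lean)
(D) failing water pump — stalling under load match; exhaust lean miss; oil pressure normal match; check-engine light match; hard starting match
No candidate is consistent with all observations.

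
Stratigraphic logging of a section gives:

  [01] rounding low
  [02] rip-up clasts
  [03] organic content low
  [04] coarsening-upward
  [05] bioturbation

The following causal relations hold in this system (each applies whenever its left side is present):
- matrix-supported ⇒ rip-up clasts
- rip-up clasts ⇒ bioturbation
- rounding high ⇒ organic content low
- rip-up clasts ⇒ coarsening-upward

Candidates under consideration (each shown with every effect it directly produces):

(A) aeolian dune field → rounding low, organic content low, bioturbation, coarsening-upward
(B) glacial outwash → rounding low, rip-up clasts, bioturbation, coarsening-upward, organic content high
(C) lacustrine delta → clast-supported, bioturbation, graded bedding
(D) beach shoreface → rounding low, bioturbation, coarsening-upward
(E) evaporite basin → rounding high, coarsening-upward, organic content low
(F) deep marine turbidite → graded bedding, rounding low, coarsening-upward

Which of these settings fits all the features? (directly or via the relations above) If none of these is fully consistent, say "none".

Checking each candidate against the observations:
(A) aeolian dune field — rounding low match; rip-up clasts miss; organic content low match; coarsening-upward match; bioturbation match
(B) glacial outwash — rounding low match; rip-up clasts match; organic content low miss; coarsening-upward match; bioturbation match
(C) lacustrine delta — does not account for rounding low, rip-up clasts, organic content low, coarsening-upward
(D) beach shoreface — rounding low match; rip-up clasts miss; organic content low miss; coarsening-upward match; bioturbation match
(E) evaporite basin — rounding low miss; rip-up clasts miss; organic content low match; coarsening-upward match; bioturbation miss
(F) deep marine turbidite — does not account for rip-up clasts, organic content low, bioturbation
None of the listed candidates fits everything.

none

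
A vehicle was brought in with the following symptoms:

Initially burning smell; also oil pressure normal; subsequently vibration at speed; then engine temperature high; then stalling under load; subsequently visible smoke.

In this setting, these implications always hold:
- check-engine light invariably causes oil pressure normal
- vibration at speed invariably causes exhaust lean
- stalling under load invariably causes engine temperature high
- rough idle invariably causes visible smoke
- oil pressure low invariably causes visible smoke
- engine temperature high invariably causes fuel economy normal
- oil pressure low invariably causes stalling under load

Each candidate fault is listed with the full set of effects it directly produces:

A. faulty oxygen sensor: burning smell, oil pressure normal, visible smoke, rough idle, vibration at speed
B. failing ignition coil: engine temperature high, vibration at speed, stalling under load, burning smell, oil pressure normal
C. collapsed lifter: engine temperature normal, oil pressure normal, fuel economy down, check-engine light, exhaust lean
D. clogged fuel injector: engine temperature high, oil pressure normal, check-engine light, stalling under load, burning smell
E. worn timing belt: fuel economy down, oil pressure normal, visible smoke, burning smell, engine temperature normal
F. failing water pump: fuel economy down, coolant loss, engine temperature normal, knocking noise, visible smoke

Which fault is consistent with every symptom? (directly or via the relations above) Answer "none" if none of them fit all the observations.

none

Testing each hypothesis:
(A) faulty oxygen sensor — does not account for engine temperature high, stalling under load
(B) failing ignition coil — does not account for visible smoke
(C) collapsed lifter — burning smell -; oil pressure normal +; vibration at speed -; engine temperature high -; stalling under load -; visible smoke -
(D) clogged fuel injector — burning smell +; oil pressure normal +; vibration at speed -; engine temperature high +; stalling under load +; visible smoke -
(E) worn timing belt — burning smell +; oil pressure normal +; vibration at speed -; engine temperature high -; stalling under load -; visible smoke +
(F) failing water pump — burning smell -; oil pressure normal -; vibration at speed -; engine temperature high -; stalling under load -; visible smoke +
No candidate is consistent with all observations.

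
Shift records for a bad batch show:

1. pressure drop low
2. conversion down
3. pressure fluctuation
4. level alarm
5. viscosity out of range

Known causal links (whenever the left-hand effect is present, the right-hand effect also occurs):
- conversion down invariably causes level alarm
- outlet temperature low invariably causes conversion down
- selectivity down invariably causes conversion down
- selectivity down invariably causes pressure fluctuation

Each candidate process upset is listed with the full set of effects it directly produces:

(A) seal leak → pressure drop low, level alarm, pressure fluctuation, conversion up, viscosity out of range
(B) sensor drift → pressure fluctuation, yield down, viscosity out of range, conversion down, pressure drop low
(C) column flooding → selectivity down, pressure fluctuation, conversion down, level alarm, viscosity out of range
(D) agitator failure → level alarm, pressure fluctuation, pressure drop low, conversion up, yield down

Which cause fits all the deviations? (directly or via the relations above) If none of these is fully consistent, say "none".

For each candidate, compare predicted effects to what was observed:
(A) seal leak — fails on conversion down (predicts conversion up, not conversion down)
(B) sensor drift — pressure drop low match; conversion down match; pressure fluctuation match; level alarm match (through conversion down → level alarm); viscosity out of range match
(C) column flooding — pressure drop low miss; conversion down match; pressure fluctuation match; level alarm match; viscosity out of range match
(D) agitator failure — fails on conversion down, viscosity out of range (predicts conversion up, not conversion down)
Only (B) is consistent with every observation.

B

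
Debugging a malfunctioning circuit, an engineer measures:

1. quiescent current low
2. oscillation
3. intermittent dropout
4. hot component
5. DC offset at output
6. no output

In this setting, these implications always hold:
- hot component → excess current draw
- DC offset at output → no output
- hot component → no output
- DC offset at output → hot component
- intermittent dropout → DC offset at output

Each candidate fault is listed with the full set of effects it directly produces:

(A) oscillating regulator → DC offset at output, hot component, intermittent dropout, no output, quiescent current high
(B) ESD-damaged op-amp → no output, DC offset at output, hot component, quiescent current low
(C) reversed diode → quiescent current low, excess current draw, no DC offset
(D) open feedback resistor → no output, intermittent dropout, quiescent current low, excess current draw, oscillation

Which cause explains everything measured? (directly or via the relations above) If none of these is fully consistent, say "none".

D

Testing each hypothesis:
(A) oscillating regulator — quiescent current low miss; oscillation miss; intermittent dropout match; hot component match; DC offset at output match; no output match
(B) ESD-damaged op-amp — does not account for oscillation, intermittent dropout
(C) reversed diode — quiescent current low match; oscillation miss; intermittent dropout miss; hot component miss; DC offset at output miss; no output miss
(D) open feedback resistor — quiescent current low match; oscillation match; intermittent dropout match; hot component match (by intermittent dropout → DC offset at output → hot component); DC offset at output match (by intermittent dropout → DC offset at output); no output match
(D) alone accounts for all the evidence.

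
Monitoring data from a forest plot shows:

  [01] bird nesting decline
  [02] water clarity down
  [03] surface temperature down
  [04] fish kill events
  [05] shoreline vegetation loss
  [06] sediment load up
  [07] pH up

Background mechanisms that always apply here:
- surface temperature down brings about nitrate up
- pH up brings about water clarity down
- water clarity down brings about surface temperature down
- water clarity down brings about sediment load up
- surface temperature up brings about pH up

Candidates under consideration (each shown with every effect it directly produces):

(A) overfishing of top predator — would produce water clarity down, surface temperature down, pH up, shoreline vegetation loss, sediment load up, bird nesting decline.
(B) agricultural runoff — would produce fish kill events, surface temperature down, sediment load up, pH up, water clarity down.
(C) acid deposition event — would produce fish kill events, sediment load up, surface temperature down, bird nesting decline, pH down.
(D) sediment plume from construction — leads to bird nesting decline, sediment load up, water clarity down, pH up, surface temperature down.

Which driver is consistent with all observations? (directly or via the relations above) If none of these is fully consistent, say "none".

Per-candidate check:
(A) overfishing of top predator — does not account for fish kill events
(B) agricultural runoff — does not account for bird nesting decline, shoreline vegetation loss
(C) acid deposition event — fails on water clarity down, shoreline vegetation loss, pH up (predicts pH down, not pH up)
(D) sediment plume from construction — bird nesting decline match; water clarity down match; surface temperature down match; fish kill events miss; shoreline vegetation loss miss; sediment load up match; pH up match
No candidate is consistent with all observations.

none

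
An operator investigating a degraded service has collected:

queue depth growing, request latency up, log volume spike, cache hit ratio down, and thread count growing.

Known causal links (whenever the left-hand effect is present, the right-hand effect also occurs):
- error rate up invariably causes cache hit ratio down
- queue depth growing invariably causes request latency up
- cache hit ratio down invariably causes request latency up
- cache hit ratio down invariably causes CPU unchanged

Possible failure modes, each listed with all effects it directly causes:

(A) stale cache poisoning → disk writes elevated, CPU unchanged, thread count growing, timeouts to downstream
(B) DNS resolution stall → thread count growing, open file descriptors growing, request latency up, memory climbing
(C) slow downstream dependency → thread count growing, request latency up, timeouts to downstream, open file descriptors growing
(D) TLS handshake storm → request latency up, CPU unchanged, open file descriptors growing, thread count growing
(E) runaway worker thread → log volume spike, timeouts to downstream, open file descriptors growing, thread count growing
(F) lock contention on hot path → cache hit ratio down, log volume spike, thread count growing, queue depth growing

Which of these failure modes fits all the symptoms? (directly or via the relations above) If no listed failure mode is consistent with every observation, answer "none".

F

For each candidate, compare predicted effects to what was observed:
(A) stale cache poisoning — does not account for queue depth growing, request latency up, log volume spike, cache hit ratio down
(B) DNS resolution stall — does not account for queue depth growing, log volume spike, cache hit ratio down
(C) slow downstream dependency — does not account for queue depth growing, log volume spike, cache hit ratio down
(D) TLS handshake storm — does not account for queue depth growing, log volume spike, cache hit ratio down
(E) runaway worker thread — queue depth growing -; request latency up -; log volume spike +; cache hit ratio down -; thread count growing +
(F) lock contention on hot path — queue depth growing +; request latency up + (through cache hit ratio down → request latency up); log volume spike +; cache hit ratio down +; thread count growing +
(F) alone accounts for all the evidence.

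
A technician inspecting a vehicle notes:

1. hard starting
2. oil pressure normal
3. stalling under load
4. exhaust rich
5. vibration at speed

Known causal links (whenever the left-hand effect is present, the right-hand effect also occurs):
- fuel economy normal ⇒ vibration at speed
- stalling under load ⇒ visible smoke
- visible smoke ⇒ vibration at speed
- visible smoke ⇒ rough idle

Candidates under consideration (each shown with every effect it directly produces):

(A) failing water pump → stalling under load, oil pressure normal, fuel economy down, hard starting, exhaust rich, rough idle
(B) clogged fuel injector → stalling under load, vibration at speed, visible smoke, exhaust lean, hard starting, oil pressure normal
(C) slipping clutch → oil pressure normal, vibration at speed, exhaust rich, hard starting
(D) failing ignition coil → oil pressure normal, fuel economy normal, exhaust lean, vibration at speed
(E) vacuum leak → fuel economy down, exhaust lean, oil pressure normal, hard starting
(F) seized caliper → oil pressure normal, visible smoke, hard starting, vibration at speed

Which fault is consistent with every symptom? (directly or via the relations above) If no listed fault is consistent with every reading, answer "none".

For each candidate, compare predicted effects to what was observed:
(A) failing water pump — accounts for every observation (vibration at speed by stalling under load → visible smoke → vibration at speed)
(B) clogged fuel injector — fails on exhaust rich (predicts exhaust lean, not exhaust rich)
(C) slipping clutch — hard starting yes; oil pressure normal yes; stalling under load NO; exhaust rich yes; vibration at speed yes
(D) failing ignition coil — hard starting NO; oil pressure normal yes; stalling under load NO; exhaust rich NO; vibration at speed yes
(E) vacuum leak — fails on stalling under load, exhaust rich, vibration at speed (predicts exhaust lean, not exhaust rich)
(F) seized caliper — does not account for stalling under load, exhaust rich
(A) is the only candidate with no mismatches.

A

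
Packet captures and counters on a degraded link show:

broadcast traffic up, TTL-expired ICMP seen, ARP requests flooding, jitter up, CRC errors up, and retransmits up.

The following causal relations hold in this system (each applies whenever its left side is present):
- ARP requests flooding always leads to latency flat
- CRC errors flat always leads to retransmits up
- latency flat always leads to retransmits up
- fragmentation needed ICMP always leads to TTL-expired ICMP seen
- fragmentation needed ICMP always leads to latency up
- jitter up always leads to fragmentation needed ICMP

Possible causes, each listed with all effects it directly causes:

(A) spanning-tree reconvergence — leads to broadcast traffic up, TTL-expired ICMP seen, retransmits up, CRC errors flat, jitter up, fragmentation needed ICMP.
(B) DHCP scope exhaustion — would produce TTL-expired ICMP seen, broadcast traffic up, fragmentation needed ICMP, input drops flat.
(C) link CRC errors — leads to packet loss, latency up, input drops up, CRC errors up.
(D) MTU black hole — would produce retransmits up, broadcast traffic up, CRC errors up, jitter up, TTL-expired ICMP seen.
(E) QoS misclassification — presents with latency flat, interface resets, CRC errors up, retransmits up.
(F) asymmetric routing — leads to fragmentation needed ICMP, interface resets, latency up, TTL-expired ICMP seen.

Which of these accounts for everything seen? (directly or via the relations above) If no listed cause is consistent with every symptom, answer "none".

Checking each candidate against the observations:
(A) spanning-tree reconvergence — fails on ARP requests flooding, CRC errors up (predicts CRC errors flat, not CRC errors up)
(B) DHCP scope exhaustion — does not account for ARP requests flooding, jitter up, CRC errors up, retransmits up
(C) link CRC errors — broadcast traffic up -; TTL-expired ICMP seen -; ARP requests flooding -; jitter up -; CRC errors up +; retransmits up -
(D) MTU black hole — does not account for ARP requests flooding
(E) QoS misclassification — does not account for broadcast traffic up, TTL-expired ICMP seen, ARP requests flooding, jitter up
(F) asymmetric routing — broadcast traffic up -; TTL-expired ICMP seen +; ARP requests flooding -; jitter up -; CRC errors up -; retransmits up -
Every candidate fails on at least one observation.

none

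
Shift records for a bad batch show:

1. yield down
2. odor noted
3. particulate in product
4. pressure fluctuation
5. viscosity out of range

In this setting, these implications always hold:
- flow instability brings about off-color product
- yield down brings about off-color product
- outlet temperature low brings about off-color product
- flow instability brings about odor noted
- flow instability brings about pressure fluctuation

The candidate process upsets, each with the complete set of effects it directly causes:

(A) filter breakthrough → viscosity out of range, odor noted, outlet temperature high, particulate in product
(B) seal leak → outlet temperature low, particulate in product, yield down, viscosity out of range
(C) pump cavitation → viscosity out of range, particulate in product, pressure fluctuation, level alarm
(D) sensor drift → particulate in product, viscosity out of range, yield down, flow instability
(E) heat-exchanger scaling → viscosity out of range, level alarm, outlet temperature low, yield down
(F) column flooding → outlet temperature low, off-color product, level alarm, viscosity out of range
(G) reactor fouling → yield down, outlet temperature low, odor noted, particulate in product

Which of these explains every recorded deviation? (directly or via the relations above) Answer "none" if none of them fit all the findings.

For each candidate, compare predicted effects to what was observed:
(A) filter breakthrough — does not account for yield down, pressure fluctuation
(B) seal leak — yield down yes; odor noted NO; particulate in product yes; pressure fluctuation NO; viscosity out of range yes
(C) pump cavitation — does not account for yield down, odor noted
(D) sensor drift — accounts for every observation (odor noted via flow instability → odor noted)
(E) heat-exchanger scaling — yield down yes; odor noted NO; particulate in product NO; pressure fluctuation NO; viscosity out of range yes
(F) column flooding — yield down NO; odor noted NO; particulate in product NO; pressure fluctuation NO; viscosity out of range yes
(G) reactor fouling — yield down yes; odor noted yes; particulate in product yes; pressure fluctuation NO; viscosity out of range NO
(D) is the only candidate with no mismatches.

D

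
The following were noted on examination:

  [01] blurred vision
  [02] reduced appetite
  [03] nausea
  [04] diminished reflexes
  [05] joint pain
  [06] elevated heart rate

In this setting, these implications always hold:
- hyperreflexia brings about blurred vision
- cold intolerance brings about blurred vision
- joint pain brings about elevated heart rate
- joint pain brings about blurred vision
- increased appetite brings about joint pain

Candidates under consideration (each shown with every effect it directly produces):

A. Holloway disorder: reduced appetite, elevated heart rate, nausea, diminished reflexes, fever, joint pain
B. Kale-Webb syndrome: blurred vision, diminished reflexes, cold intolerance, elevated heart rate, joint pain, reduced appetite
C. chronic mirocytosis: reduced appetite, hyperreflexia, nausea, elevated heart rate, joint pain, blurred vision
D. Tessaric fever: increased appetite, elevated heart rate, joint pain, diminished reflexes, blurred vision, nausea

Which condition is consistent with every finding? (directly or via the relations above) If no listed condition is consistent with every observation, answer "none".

Checking each candidate against the observations:
(A) Holloway disorder — accounts for every observation (blurred vision by joint pain → blurred vision)
(B) Kale-Webb syndrome — blurred vision yes; reduced appetite yes; nausea NO; diminished reflexes yes; joint pain yes; elevated heart rate yes
(C) chronic mirocytosis — blurred vision yes; reduced appetite yes; nausea yes; diminished reflexes NO; joint pain yes; elevated heart rate yes
(D) Tessaric fever — fails on reduced appetite (predicts increased appetite, not reduced appetite)
(A) alone accounts for all the evidence.

A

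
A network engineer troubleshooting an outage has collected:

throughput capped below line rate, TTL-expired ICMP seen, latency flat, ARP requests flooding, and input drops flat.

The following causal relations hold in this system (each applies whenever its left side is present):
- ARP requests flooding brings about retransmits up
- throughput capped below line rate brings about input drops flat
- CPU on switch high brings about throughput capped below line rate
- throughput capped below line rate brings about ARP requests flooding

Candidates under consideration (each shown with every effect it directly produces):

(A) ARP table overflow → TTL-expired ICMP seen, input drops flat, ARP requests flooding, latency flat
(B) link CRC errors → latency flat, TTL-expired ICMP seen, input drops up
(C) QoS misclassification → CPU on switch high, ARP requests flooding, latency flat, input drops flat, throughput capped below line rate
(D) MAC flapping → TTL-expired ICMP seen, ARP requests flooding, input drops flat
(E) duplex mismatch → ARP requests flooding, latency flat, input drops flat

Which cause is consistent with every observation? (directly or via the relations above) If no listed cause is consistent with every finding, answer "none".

none

Per-candidate check:
(A) ARP table overflow — does not account for throughput capped below line rate
(B) link CRC errors — throughput capped below line rate miss; TTL-expired ICMP seen match; latency flat match; ARP requests flooding miss; input drops flat miss
(C) QoS misclassification — throughput capped below line rate match; TTL-expired ICMP seen miss; latency flat match; ARP requests flooding match; input drops flat match
(D) MAC flapping — does not account for throughput capped below line rate, latency flat
(E) duplex mismatch — does not account for throughput capped below line rate, TTL-expired ICMP seen
None of the listed candidates fits everything.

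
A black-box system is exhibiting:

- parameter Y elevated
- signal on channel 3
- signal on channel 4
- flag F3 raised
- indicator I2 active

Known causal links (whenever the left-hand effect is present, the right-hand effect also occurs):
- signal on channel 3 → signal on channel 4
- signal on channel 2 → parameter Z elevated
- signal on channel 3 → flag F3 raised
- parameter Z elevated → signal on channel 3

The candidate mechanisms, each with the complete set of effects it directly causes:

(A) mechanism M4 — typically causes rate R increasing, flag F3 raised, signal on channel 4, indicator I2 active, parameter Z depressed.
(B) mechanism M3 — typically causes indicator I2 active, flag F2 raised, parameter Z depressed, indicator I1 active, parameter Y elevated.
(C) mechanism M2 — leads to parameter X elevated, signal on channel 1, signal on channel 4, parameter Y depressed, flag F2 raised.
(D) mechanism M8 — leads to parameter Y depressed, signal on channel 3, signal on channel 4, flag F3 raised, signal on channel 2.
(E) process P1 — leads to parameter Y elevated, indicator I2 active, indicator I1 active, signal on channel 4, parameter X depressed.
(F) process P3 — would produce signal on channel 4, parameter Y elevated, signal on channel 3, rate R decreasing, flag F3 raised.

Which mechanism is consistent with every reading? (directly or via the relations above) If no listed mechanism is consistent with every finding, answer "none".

For each candidate, compare predicted effects to what was observed:
(A) mechanism M4 — does not account for parameter Y elevated, signal on channel 3
(B) mechanism M3 — does not account for signal on channel 3, signal on channel 4, flag F3 raised
(C) mechanism M2 — parameter Y elevated NO; signal on channel 3 NO; signal on channel 4 yes; flag F3 raised NO; indicator I2 active NO
(D) mechanism M8 — parameter Y elevated NO; signal on channel 3 yes; signal on channel 4 yes; flag F3 raised yes; indicator I2 active NO
(E) process P1 — does not account for signal on channel 3, flag F3 raised
(F) process P3 — does not account for indicator I2 active
Every candidate fails on at least one observation.

none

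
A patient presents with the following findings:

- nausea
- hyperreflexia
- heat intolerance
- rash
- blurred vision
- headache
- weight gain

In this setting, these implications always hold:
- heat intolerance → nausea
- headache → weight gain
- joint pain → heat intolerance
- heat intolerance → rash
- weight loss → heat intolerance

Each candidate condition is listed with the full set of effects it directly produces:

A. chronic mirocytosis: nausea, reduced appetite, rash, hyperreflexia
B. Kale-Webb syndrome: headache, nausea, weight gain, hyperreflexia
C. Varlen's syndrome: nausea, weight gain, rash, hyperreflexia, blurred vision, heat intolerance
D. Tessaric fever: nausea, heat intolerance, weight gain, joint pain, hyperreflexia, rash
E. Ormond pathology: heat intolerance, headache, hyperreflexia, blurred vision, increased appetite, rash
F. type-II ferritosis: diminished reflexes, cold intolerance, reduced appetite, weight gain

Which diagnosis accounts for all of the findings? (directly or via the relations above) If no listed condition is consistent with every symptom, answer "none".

Per-candidate check:
(A) chronic mirocytosis — does not account for heat intolerance, blurred vision, headache, weight gain
(B) Kale-Webb syndrome — nausea match; hyperreflexia match; heat intolerance miss; rash miss; blurred vision miss; headache match; weight gain match
(C) Varlen's syndrome — does not account for headache
(D) Tessaric fever — nausea match; hyperreflexia match; heat intolerance match; rash match; blurred vision miss; headache miss; weight gain match
(E) Ormond pathology — nausea match (by heat intolerance → nausea); hyperreflexia match; heat intolerance match; rash match; blurred vision match; headache match; weight gain match (by headache → weight gain)
(F) type-II ferritosis — fails on nausea, hyperreflexia, heat intolerance, rash, blurred vision, headache (predicts diminished reflexes, not hyperreflexia; predicts cold intolerance, not heat intolerance)
(E) alone accounts for all the evidence.

E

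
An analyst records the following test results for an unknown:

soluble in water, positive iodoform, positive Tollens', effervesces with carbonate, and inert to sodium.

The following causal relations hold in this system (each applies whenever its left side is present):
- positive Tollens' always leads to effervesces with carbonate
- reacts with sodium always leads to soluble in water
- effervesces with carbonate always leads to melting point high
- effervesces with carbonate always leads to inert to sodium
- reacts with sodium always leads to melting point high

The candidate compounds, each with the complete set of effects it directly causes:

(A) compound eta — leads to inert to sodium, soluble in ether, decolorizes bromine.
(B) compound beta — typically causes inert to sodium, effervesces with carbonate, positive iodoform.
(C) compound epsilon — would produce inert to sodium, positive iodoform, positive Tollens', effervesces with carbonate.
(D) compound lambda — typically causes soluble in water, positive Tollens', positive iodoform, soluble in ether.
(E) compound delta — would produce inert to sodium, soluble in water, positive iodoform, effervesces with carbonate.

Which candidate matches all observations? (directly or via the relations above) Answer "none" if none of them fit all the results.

Testing each hypothesis:
(A) compound eta — soluble in water NO; positive iodoform NO; positive Tollens' NO; effervesces with carbonate NO; inert to sodium yes
(B) compound beta — does not account for soluble in water, positive Tollens'
(C) compound epsilon — soluble in water NO; positive iodoform yes; positive Tollens' yes; effervesces with carbonate yes; inert to sodium yes
(D) compound lambda — soluble in water yes; positive iodoform yes; positive Tollens' yes; effervesces with carbonate yes (through positive Tollens' → effervesces with carbonate); inert to sodium yes (through positive Tollens' → effervesces with carbonate → inert to sodium)
(E) compound delta — soluble in water yes; positive iodoform yes; positive Tollens' NO; effervesces with carbonate yes; inert to sodium yes
(D) alone accounts for all the evidence.

D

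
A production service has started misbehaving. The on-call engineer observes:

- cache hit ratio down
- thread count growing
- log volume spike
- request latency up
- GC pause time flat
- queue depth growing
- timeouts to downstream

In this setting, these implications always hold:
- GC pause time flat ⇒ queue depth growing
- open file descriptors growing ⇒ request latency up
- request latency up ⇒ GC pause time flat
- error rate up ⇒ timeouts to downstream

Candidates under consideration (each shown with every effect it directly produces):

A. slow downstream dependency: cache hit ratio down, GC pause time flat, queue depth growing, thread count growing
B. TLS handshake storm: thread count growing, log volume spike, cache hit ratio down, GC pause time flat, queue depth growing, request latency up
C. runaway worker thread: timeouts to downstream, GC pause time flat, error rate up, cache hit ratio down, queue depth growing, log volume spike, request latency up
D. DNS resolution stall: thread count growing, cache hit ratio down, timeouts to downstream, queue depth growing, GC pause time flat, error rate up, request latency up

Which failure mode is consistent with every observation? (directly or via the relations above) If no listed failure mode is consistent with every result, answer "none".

For each candidate, compare predicted effects to what was observed:
(A) slow downstream dependency — cache hit ratio down yes; thread count growing yes; log volume spike NO; request latency up NO; GC pause time flat yes; queue depth growing yes; timeouts to downstream NO
(B) TLS handshake storm — does not account for timeouts to downstream
(C) runaway worker thread — cache hit ratio down yes; thread count growing NO; log volume spike yes; request latency up yes; GC pause time flat yes; queue depth growing yes; timeouts to downstream yes
(D) DNS resolution stall — cache hit ratio down yes; thread count growing yes; log volume spike NO; request latency up yes; GC pause time flat yes; queue depth growing yes; timeouts to downstream yes
No candidate is consistent with all observations.

none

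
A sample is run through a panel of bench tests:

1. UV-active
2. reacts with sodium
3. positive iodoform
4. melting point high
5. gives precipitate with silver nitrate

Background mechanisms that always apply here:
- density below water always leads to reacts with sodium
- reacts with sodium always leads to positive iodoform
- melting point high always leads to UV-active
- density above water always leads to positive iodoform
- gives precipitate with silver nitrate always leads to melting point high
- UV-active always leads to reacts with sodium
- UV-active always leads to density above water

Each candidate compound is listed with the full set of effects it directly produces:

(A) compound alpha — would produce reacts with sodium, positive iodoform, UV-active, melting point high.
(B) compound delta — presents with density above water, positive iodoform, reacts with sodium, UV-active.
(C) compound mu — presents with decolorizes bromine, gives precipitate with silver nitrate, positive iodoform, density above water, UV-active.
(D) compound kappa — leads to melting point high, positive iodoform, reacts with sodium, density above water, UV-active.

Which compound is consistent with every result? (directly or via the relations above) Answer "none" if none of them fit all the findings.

C

Per-candidate check:
(A) compound alpha — does not account for gives precipitate with silver nitrate
(B) compound delta — UV-active +; reacts with sodium +; positive iodoform +; melting point high -; gives precipitate with silver nitrate -
(C) compound mu — UV-active +; reacts with sodium + (via UV-active → reacts with sodium); positive iodoform +; melting point high + (via gives precipitate with silver nitrate → melting point high); gives precipitate with silver nitrate +
(D) compound kappa — UV-active +; reacts with sodium +; positive iodoform +; melting point high +; gives precipitate with silver nitrate -
(C) is the only candidate with no mismatches.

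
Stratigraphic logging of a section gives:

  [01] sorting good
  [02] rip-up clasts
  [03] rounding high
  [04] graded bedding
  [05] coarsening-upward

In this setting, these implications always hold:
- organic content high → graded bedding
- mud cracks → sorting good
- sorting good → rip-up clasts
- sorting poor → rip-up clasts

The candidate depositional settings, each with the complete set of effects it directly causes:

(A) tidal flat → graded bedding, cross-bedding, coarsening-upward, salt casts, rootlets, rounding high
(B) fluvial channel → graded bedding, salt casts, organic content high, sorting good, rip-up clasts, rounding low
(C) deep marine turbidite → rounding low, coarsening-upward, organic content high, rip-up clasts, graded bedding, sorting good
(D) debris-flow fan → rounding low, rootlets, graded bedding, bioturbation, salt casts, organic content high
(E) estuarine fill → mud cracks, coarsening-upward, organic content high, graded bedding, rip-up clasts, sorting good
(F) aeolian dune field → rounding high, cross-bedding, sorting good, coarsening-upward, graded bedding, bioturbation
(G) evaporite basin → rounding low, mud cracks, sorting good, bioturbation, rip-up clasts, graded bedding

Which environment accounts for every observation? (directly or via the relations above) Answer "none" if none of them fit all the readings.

F

Per-candidate check:
(A) tidal flat — sorting good -; rip-up clasts -; rounding high +; graded bedding +; coarsening-upward +
(B) fluvial channel — fails on rounding high, coarsening-upward (predicts rounding low, not rounding high)
(C) deep marine turbidite — sorting good +; rip-up clasts +; rounding high -; graded bedding +; coarsening-upward +
(D) debris-flow fan — fails on sorting good, rip-up clasts, rounding high, coarsening-upward (predicts rounding low, not rounding high)
(E) estuarine fill — sorting good +; rip-up clasts +; rounding high -; graded bedding +; coarsening-upward +
(F) aeolian dune field — sorting good +; rip-up clasts + (by sorting good → rip-up clasts); rounding high +; graded bedding +; coarsening-upward +
(G) evaporite basin — fails on rounding high, coarsening-upward (predicts rounding low, not rounding high)
Only (F) is consistent with every observation.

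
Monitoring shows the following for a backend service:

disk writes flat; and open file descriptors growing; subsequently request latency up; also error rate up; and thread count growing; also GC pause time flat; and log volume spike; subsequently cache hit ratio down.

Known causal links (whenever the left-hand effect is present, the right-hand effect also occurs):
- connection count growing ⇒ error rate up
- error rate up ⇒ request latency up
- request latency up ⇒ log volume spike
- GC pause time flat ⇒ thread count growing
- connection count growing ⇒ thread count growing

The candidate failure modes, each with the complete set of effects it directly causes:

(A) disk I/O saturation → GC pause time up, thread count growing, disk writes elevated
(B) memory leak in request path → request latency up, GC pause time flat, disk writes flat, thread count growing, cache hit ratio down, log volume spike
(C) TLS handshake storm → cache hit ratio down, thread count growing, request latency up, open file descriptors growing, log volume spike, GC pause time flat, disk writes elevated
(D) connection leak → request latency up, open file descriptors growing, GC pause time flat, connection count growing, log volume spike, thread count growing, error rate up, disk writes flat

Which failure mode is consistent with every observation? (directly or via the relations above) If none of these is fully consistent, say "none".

Per-candidate check:
(A) disk I/O saturation — fails on disk writes flat, open file descriptors growing, request latency up, error rate up, GC pause time flat, log volume spike, cache hit ratio down (predicts disk writes elevated, not disk writes flat; predicts GC pause time up, not GC pause time flat)
(B) memory leak in request path — does not account for open file descriptors growing, error rate up
(C) TLS handshake storm — disk writes flat -; open file descriptors growing +; request latency up +; error rate up -; thread count growing +; GC pause time flat +; log volume spike +; cache hit ratio down +
(D) connection leak — disk writes flat +; open file descriptors growing +; request latency up +; error rate up +; thread count growing +; GC pause time flat +; log volume spike +; cache hit ratio down -
None of the listed candidates fits everything.

none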